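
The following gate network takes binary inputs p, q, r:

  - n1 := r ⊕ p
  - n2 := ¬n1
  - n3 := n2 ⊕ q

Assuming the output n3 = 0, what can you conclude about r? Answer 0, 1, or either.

either

Both values of r occur among assignments with n3 = 0:
  r=0: p=0, q=1, r=0
  r=1: p=0, q=0, r=1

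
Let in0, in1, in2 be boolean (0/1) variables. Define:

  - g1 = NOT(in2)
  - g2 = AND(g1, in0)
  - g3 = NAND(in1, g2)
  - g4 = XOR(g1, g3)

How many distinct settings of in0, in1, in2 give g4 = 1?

5

g4 = XOR(g1, g3) must be 1, so g1 and g3 differ.
Enumerating the 8 input combinations, 5 give g4 = 1 and 3 give g4 = 0.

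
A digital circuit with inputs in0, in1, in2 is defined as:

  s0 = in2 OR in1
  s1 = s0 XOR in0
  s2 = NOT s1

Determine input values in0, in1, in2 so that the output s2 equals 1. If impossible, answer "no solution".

in0=1 in1=1 in2=0

s2 = NOT s1 must be 1, so s1 = 0.
Check with in0=1 in1=1 in2=0:
s0 = in2 OR in1 = 0 OR 1 = 1
s1 = s0 XOR in0 = 1 XOR 1 = 0
s2 = NOT s1 = NOT 0 = 1
So s2 = 1 as required.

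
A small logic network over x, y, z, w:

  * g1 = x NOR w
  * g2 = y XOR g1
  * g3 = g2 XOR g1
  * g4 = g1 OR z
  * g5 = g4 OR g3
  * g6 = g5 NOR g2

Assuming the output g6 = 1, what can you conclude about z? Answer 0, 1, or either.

0

g6 = g5 NOR g2 must be 1, so both g5 = 0 and g2 = 0.
g5 = g4 OR g3 must be 0, so both g4 = 0 and g3 = 0.
Every assignment with g6 = 1 has z = 0; there are 3 such assignment(s).
  x=0, y=0, z=0, w=1
  x=1, y=0, z=0, w=0
  x=1, y=0, z=0, w=1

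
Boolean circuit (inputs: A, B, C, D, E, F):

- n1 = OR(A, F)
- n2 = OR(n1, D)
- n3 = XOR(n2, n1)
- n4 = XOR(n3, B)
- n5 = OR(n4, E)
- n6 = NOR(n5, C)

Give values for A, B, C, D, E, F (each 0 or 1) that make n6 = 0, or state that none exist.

A=1, B=1, C=1, D=1, E=0, F=0

n6 = NOR(n5, C) must be 0, so at least one of n5, C is 1.
Check with A=1, B=1, C=1, D=1, E=0, F=0:
n1 = OR(A, F) = OR(1, 0) = 1
n2 = OR(n1, D) = OR(1, 1) = 1
n3 = XOR(n2, n1) = XOR(1, 1) = 0
n4 = XOR(n3, B) = XOR(0, 1) = 1
n5 = OR(n4, E) = OR(1, 0) = 1
n6 = NOR(n5, C) = NOR(1, 1) = 0
So n6 = 0 as required.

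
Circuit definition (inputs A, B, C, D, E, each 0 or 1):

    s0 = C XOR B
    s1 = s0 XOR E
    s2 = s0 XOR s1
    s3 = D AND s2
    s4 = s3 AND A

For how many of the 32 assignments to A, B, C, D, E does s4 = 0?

28

s4 = s3 AND A must be 0, so at least one of s3, A is 0.
Enumerating the 32 input combinations, 28 give s4 = 0 and 4 give s4 = 1.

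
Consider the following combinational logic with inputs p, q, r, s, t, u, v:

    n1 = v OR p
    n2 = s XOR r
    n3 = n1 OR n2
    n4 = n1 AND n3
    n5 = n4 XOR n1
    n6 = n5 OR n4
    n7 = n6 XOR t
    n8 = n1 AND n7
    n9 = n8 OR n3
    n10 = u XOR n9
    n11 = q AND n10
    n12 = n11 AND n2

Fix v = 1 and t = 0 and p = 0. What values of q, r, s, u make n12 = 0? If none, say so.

q=0 r=0 s=1 u=0

n12 = n11 AND n2 must be 0, so at least one of n11, n2 is 0.
Check with v = 1 and t = 0 and p = 0 and q=0, r=0, s=1, u=0:
n1 = v OR p = 1 OR 0 = 1
n2 = s XOR r = 1 XOR 0 = 1
n3 = n1 OR n2 = 1 OR 1 = 1
n4 = n1 AND n3 = 1 AND 1 = 1
n5 = n4 XOR n1 = 1 XOR 1 = 0
n6 = n5 OR n4 = 0 OR 1 = 1
n7 = n6 XOR t = 1 XOR 0 = 1
n8 = n1 AND n7 = 1 AND 1 = 1
n9 = n8 OR n3 = 1 OR 1 = 1
n10 = u XOR n9 = 0 XOR 1 = 1
n11 = q AND n10 = 0 AND 1 = 0
n12 = n11 AND n2 = 0 AND 1 = 0
So n12 = 0.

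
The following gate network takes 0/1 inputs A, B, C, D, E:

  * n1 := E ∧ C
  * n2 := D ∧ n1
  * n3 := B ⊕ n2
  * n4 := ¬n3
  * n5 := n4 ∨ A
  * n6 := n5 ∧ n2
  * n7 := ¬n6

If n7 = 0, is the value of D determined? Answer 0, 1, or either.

n7 = ¬n6 must be 0, so n6 = 1.
n6 = n5 ∧ n2 must be 1, so both n5 = 1 and n2 = 1.
Every assignment with n7 = 0 has D = 1; there are 3 such assignment(s).
  A=0, B=1, C=1, D=1, E=1
  A=1, B=0, C=1, D=1, E=1
  A=1, B=1, C=1, D=1, E=1

1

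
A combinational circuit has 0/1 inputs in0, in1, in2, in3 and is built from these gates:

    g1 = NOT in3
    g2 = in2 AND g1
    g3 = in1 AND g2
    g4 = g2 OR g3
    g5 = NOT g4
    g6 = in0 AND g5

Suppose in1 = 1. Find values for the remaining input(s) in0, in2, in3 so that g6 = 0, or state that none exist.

in0=0, in2=0, in3=0

Check with in1 = 1 and in0=0, in2=0, in3=0:
g1 = NOT in3 = NOT 0 = 1
g2 = in2 AND g1 = 0 AND 1 = 0
g3 = in1 AND g2 = 1 AND 0 = 0
g4 = g2 OR g3 = 0 OR 0 = 0
g5 = NOT g4 = NOT 0 = 1
g6 = in0 AND g5 = 0 AND 1 = 0
So g6 = 0.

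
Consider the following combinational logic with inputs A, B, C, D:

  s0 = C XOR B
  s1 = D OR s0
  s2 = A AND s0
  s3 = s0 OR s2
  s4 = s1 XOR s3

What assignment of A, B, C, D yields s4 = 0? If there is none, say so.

s4 = s1 XOR s3 must be 0, so s1 and s3 are equal.
Check with A=1, B=0, C=0, D=0:
s0 = C XOR B = 0 XOR 0 = 0
s1 = D OR s0 = 0 OR 0 = 0
s2 = A AND s0 = 1 AND 0 = 0
s3 = s0 OR s2 = 0 OR 0 = 0
s4 = s1 XOR s3 = 0 XOR 0 = 0
So s4 = 0 as required.

A=1, B=0, C=0, D=0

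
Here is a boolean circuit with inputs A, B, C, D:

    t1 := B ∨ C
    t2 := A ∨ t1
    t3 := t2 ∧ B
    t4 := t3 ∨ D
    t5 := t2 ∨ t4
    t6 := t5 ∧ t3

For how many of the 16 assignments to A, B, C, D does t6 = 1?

8

t6 = t5 ∧ t3 must be 1, so both t5 = 1 and t3 = 1.
t5 = t2 ∨ t4 must be 1, so at least one of t2, t4 is 1.
Enumerating the 16 input combinations, 8 give t6 = 1 and 8 give t6 = 0.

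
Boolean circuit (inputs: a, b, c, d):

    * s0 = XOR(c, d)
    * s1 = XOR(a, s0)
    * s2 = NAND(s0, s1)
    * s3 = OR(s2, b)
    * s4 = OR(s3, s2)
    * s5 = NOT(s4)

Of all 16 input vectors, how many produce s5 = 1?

s5 = NOT(s4) must be 1, so s4 = 0.
s4 = OR(s3, s2) must be 0, so both s3 = 0 and s2 = 0.
Satisfying assignments:
  a=0, b=0, c=0, d=1
  a=0, b=0, c=1, d=0

2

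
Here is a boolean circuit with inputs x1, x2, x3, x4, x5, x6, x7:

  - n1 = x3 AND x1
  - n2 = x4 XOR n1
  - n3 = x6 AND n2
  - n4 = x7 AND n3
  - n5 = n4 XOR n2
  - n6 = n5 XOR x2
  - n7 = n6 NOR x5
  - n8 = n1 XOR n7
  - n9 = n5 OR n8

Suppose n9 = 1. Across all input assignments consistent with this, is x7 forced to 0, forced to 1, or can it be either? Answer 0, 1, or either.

Both values of x7 occur among assignments with n9 = 1:
  x7=0: x1=0, x2=0, x3=0, x4=0, x5=0, x6=0, x7=0
  x7=1: x1=0, x2=0, x3=0, x4=0, x5=0, x6=0, x7=1

either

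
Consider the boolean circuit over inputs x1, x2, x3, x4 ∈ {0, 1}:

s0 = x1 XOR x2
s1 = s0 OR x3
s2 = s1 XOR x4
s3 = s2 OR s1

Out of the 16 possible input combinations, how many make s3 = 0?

s3 = s2 OR s1 must be 0, so both s2 = 0 and s1 = 0.
s2 = s1 XOR x4 must be 0, so s1 and x4 are equal.
Satisfying assignments:
  x1=0, x2=0, x3=0, x4=0
  x1=1, x2=1, x3=0, x4=0

2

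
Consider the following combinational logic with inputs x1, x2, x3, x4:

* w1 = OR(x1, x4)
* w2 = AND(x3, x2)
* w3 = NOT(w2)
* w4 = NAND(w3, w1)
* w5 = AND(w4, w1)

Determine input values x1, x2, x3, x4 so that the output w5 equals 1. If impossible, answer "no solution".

x1=0, x2=1, x3=1, x4=1

w5 = AND(w4, w1) must be 1, so both w4 = 1 and w1 = 1.
Check with x1=0, x2=1, x3=1, x4=1:
w1 = OR(x1, x4) = OR(0, 1) = 1
w2 = AND(x3, x2) = AND(1, 1) = 1
w3 = NOT(w2) = NOT 1 = 0
w4 = NAND(w3, w1) = NAND(0, 1) = 1
w5 = AND(w4, w1) = AND(1, 1) = 1
So w5 = 1 as required.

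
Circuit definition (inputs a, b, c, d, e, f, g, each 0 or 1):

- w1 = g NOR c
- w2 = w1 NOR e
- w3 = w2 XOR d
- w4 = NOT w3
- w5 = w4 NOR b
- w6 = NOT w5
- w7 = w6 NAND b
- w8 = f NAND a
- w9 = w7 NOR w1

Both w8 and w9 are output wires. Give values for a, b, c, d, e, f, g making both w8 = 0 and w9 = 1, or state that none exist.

Check with a=1, b=1, c=1, d=0, e=0, f=1, g=1:
w1 = g NOR c = 1 NOR 1 = 0
w2 = w1 NOR e = 0 NOR 0 = 1
w3 = w2 XOR d = 1 XOR 0 = 1
w4 = NOT w3 = NOT 1 = 0
w5 = w4 NOR b = 0 NOR 1 = 0
w6 = NOT w5 = NOT 0 = 1
w7 = w6 NAND b = 1 NAND 1 = 0
w8 = f NAND a = 1 NAND 1 = 0
w9 = w7 NOR w1 = 0 NOR 0 = 1
So w8 = 0 and w9 = 1.

a=1, b=1, c=1, d=0, e=0, f=1, g=1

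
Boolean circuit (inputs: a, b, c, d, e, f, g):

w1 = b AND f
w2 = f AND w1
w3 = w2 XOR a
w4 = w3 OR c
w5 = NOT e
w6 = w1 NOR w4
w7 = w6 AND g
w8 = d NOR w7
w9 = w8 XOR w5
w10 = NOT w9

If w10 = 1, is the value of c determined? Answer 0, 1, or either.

either

Both values of c occur among assignments with w10 = 1:
  c=0: a=0, b=0, c=0, d=0, e=0, f=0, g=0
  c=1: a=0, b=0, c=1, d=0, e=0, f=0, g=0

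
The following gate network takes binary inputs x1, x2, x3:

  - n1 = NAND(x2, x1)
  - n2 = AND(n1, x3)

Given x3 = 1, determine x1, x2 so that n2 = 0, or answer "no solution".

x1=1, x2=1

n2 = AND(n1, x3) must be 0, so at least one of n1, x3 is 0.
Check with x3 = 1 and x1=1, x2=1:
n1 = NAND(x2, x1) = NAND(1, 1) = 0
n2 = AND(n1, x3) = AND(0, 1) = 0
So n2 = 0.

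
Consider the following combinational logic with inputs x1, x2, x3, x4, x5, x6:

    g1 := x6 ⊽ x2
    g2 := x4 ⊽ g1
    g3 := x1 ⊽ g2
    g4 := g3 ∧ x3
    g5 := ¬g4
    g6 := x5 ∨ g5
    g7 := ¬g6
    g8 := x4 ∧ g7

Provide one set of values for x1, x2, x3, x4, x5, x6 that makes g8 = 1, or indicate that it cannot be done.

g8 = x4 ∧ g7 must be 1, so both x4 = 1 and g7 = 1.
g7 = ¬g6 must be 1, so g6 = 0.
Check with x1=0, x2=1, x3=1, x4=1, x5=0, x6=0:
g1 = x6 ⊽ x2 = 0 ⊽ 1 = 0
g2 = x4 ⊽ g1 = 1 ⊽ 0 = 0
g3 = x1 ⊽ g2 = 0 ⊽ 0 = 1
g4 = g3 ∧ x3 = 1 ∧ 1 = 1
g5 = ¬g4 = ¬1 = 0
g6 = x5 ∨ g5 = 0 ∨ 0 = 0
g7 = ¬g6 = ¬0 = 1
g8 = x4 ∧ g7 = 1 ∧ 1 = 1
So g8 = 1 as required.

x1=0, x2=1, x3=1, x4=1, x5=0, x6=0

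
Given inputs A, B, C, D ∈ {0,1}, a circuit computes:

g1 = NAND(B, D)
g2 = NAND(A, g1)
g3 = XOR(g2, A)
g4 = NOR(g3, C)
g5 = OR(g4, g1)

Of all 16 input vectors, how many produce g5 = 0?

3

g5 = OR(g4, g1) must be 0, so both g4 = 0 and g1 = 0.
Satisfying assignments:
  A=0, B=1, C=0, D=1
  A=0, B=1, C=1, D=1
  A=1, B=1, C=1, D=1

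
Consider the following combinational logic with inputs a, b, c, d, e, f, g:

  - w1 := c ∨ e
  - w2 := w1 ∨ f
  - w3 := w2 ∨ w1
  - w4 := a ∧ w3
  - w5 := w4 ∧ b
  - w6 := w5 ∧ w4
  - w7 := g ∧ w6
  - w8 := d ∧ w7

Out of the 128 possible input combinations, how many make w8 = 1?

7

w8 = d ∧ w7 must be 1, so both d = 1 and w7 = 1.
w7 = g ∧ w6 must be 1, so both g = 1 and w6 = 1.
Enumerating the 128 input combinations, 7 give w8 = 1 and 121 give w8 = 0.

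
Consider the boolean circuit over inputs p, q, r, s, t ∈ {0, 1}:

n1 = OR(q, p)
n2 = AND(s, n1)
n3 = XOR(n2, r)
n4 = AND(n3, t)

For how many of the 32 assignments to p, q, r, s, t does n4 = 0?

24

n4 = AND(n3, t) must be 0, so at least one of n3, t is 0.
Enumerating the 32 input combinations, 24 give n4 = 0 and 8 give n4 = 1.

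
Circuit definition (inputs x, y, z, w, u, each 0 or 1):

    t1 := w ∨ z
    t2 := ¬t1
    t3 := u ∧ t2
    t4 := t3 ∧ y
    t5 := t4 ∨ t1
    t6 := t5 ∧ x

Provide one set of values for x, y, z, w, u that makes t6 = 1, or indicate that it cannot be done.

x=1 y=0 z=1 w=0 u=0

t6 = t5 ∧ x must be 1, so both t5 = 1 and x = 1.
Check with x=1 y=0 z=1 w=0 u=0:
t1 = w ∨ z = 0 ∨ 1 = 1
t2 = ¬t1 = ¬1 = 0
t3 = u ∧ t2 = 0 ∧ 0 = 0
t4 = t3 ∧ y = 0 ∧ 0 = 0
t5 = t4 ∨ t1 = 0 ∨ 1 = 1
t6 = t5 ∧ x = 1 ∧ 1 = 1
So t6 = 1 as required.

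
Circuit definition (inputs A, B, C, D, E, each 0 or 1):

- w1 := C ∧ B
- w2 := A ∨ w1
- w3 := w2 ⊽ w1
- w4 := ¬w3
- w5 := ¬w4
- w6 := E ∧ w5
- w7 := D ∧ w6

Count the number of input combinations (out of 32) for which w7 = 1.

3

w7 = D ∧ w6 must be 1, so both D = 1 and w6 = 1.
Enumerating the 32 input combinations, 3 give w7 = 1 and 29 give w7 = 0.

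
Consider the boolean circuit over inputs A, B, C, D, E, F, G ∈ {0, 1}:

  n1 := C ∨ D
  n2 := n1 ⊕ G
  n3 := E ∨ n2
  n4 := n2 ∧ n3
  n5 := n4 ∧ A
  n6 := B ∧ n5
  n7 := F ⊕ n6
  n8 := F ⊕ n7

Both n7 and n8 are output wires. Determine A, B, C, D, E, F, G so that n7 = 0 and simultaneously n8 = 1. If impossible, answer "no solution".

Check with A=1, B=1, C=1, D=0, E=0, F=1, G=0:
n1 = C ∨ D = 1 ∨ 0 = 1
n2 = n1 ⊕ G = 1 ⊕ 0 = 1
n3 = E ∨ n2 = 0 ∨ 1 = 1
n4 = n2 ∧ n3 = 1 ∧ 1 = 1
n5 = n4 ∧ A = 1 ∧ 1 = 1
n6 = B ∧ n5 = 1 ∧ 1 = 1
n7 = F ⊕ n6 = 1 ⊕ 1 = 0
n8 = F ⊕ n7 = 1 ⊕ 0 = 1
So n7 = 0 and n8 = 1.

A=1, B=1, C=1, D=0, E=0, F=1, G=0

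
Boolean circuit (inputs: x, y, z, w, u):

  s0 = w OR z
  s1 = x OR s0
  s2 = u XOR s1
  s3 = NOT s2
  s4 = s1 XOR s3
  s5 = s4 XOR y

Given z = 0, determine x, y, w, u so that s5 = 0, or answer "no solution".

x=0, y=0, w=0, u=1

s5 = s4 XOR y must be 0, so s4 and y are equal.
Check with z = 0 and x=0, y=0, w=0, u=1:
s0 = w OR z = 0 OR 0 = 0
s1 = x OR s0 = 0 OR 0 = 0
s2 = u XOR s1 = 1 XOR 0 = 1
s3 = NOT s2 = NOT 1 = 0
s4 = s1 XOR s3 = 0 XOR 0 = 0
s5 = s4 XOR y = 0 XOR 0 = 0
So s5 = 0.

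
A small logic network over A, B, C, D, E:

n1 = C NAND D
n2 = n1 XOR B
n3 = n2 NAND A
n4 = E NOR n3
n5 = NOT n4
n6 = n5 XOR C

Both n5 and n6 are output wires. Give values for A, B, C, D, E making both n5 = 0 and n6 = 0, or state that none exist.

A=1, B=0, C=0, D=0, E=0

Check with A=1, B=0, C=0, D=0, E=0:
n1 = C NAND D = 0 NAND 0 = 1
n2 = n1 XOR B = 1 XOR 0 = 1
n3 = n2 NAND A = 1 NAND 1 = 0
n4 = E NOR n3 = 0 NOR 0 = 1
n5 = NOT n4 = NOT 1 = 0
n6 = n5 XOR C = 0 XOR 0 = 0
So n5 = 0 and n6 = 0.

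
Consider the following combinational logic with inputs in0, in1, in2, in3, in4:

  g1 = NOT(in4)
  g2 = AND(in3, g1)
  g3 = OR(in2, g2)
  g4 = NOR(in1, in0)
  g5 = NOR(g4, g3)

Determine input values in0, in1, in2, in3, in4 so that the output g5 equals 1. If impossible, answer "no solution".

g5 = NOR(g4, g3) must be 1, so both g4 = 0 and g3 = 0.
g4 = NOR(in1, in0) must be 0, so at least one of in1, in0 is 1.
g3 = OR(in2, g2) must be 0, so both in2 = 0 and g2 = 0.
Check with in0=1, in1=0, in2=0, in3=0, in4=0:
g1 = NOT(in4) = NOT 0 = 1
g2 = AND(in3, g1) = AND(0, 1) = 0
g3 = OR(in2, g2) = OR(0, 0) = 0
g4 = NOR(in1, in0) = NOR(0, 1) = 0
g5 = NOR(g4, g3) = NOR(0, 0) = 1
So g5 = 1 as required.

in0=1, in1=0, in2=0, in3=0, in4=0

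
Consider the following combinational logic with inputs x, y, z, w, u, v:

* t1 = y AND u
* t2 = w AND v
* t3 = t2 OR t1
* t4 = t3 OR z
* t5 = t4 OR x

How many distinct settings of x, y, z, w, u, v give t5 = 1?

t5 = t4 OR x must be 1, so at least one of t4, x is 1.
Enumerating the 64 input combinations, 55 give t5 = 1 and 9 give t5 = 0.

55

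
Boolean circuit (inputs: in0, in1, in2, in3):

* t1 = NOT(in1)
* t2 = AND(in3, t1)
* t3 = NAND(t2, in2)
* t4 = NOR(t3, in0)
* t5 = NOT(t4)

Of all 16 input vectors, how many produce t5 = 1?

t5 = NOT(t4) must be 1, so t4 = 0.
t4 = NOR(t3, in0) must be 0, so at least one of t3, in0 is 1.
Enumerating the 16 input combinations, 15 give t5 = 1 and 1 give t5 = 0.

15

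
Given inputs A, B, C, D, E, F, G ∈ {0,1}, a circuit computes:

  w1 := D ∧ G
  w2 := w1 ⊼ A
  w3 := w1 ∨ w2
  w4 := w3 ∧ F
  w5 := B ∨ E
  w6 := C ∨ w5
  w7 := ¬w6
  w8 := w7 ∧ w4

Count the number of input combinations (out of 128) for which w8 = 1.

w8 = w7 ∧ w4 must be 1, so both w7 = 1 and w4 = 1.
w7 = ¬w6 must be 1, so w6 = 0.
w4 = w3 ∧ F must be 1, so both w3 = 1 and F = 1.
Enumerating the 128 input combinations, 8 give w8 = 1 and 120 give w8 = 0.

8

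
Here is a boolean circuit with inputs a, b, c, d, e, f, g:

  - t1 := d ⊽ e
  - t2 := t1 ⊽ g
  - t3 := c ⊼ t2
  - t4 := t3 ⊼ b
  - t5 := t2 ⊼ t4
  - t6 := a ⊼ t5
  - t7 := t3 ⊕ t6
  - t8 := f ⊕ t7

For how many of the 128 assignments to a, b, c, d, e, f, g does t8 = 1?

t8 = f ⊕ t7 must be 1, so f and t7 differ.
Enumerating the 128 input combinations, 64 give t8 = 1 and 64 give t8 = 0.

64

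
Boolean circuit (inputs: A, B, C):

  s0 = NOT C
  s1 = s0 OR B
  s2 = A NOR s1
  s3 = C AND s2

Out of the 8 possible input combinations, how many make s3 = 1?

1

s3 = C AND s2 must be 1, so both C = 1 and s2 = 1.
s2 = A NOR s1 must be 1, so both A = 0 and s1 = 0.
Enumerating the 8 input combinations, 1 give s3 = 1 and 7 give s3 = 0.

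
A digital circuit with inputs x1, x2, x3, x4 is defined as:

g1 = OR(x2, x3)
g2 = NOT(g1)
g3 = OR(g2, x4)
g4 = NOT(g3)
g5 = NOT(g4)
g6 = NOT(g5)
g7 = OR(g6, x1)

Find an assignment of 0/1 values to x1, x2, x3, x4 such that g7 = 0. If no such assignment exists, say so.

x1=0 x2=0 x3=1 x4=1

Check with x1=0 x2=0 x3=1 x4=1:
g1 = OR(x2, x3) = OR(0, 1) = 1
g2 = NOT(g1) = NOT 1 = 0
g3 = OR(g2, x4) = OR(0, 1) = 1
g4 = NOT(g3) = NOT 1 = 0
g5 = NOT(g4) = NOT 0 = 1
g6 = NOT(g5) = NOT 1 = 0
g7 = OR(g6, x1) = OR(0, 0) = 0
So g7 = 0 as required.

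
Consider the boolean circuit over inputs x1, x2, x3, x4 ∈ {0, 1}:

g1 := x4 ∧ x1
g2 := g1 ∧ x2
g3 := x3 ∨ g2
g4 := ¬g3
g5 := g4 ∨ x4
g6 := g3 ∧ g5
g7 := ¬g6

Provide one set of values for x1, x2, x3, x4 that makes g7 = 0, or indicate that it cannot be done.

x1=0, x2=1, x3=1, x4=1

g7 = ¬g6 must be 0, so g6 = 1.
g6 = g3 ∧ g5 must be 1, so both g3 = 1 and g5 = 1.
Check with x1=0, x2=1, x3=1, x4=1:
g1 = x4 ∧ x1 = 1 ∧ 0 = 0
g2 = g1 ∧ x2 = 0 ∧ 1 = 0
g3 = x3 ∨ g2 = 1 ∨ 0 = 1
g4 = ¬g3 = ¬1 = 0
g5 = g4 ∨ x4 = 0 ∨ 1 = 1
g6 = g3 ∧ g5 = 1 ∧ 1 = 1
g7 = ¬g6 = ¬1 = 0
So g7 = 0 as required.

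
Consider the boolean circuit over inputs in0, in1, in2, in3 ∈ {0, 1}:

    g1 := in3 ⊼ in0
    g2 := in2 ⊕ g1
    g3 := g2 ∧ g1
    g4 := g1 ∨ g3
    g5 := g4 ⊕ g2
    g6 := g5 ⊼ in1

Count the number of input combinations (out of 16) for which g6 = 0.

g6 = g5 ⊼ in1 must be 0, so both g5 = 1 and in1 = 1.
g5 = g4 ⊕ g2 must be 1, so g4 and g2 differ.
Enumerating the 16 input combinations, 4 give g6 = 0 and 12 give g6 = 1.

4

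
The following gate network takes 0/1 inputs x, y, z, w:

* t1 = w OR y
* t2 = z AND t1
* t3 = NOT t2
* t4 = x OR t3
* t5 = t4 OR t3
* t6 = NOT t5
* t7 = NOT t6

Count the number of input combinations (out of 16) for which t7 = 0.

t7 = NOT t6 must be 0, so t6 = 1.
t6 = NOT t5 must be 1, so t5 = 0.
t5 = t4 OR t3 must be 0, so both t4 = 0 and t3 = 0.
Enumerating the 16 input combinations, 3 give t7 = 0 and 13 give t7 = 1.

3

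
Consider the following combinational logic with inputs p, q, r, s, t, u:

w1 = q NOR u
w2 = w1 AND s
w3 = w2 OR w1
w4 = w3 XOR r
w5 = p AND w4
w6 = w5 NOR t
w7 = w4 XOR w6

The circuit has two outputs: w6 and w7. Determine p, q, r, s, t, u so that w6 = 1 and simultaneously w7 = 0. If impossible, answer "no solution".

Check with p=0 q=0 r=1 s=0 t=0 u=1:
w1 = q NOR u = 0 NOR 1 = 0
w2 = w1 AND s = 0 AND 0 = 0
w3 = w2 OR w1 = 0 OR 0 = 0
w4 = w3 XOR r = 0 XOR 1 = 1
w5 = p AND w4 = 0 AND 1 = 0
w6 = w5 NOR t = 0 NOR 0 = 1
w7 = w4 XOR w6 = 1 XOR 1 = 0
So w6 = 1 and w7 = 0.

p=0 q=0 r=1 s=0 t=0 u=1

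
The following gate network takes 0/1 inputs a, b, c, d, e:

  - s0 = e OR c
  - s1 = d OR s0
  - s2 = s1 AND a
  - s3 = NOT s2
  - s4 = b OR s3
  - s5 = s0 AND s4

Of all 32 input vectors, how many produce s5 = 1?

18

s5 = s0 AND s4 must be 1, so both s0 = 1 and s4 = 1.
Enumerating the 32 input combinations, 18 give s5 = 1 and 14 give s5 = 0.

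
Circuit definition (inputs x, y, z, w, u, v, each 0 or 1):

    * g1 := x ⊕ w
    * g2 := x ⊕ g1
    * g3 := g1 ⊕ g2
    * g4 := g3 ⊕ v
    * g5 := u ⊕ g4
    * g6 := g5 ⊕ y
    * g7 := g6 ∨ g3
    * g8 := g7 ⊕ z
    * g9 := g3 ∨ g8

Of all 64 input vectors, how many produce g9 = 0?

g9 = g3 ∨ g8 must be 0, so both g3 = 0 and g8 = 0.
Enumerating the 64 input combinations, 16 give g9 = 0 and 48 give g9 = 1.

16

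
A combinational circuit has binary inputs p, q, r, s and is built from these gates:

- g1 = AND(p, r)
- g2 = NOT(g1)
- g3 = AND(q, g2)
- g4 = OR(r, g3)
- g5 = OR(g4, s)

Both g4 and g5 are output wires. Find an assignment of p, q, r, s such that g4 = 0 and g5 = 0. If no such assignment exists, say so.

p=0 q=0 r=0 s=0

Check with p=0 q=0 r=0 s=0:
g1 = AND(p, r) = AND(0, 0) = 0
g2 = NOT(g1) = NOT 0 = 1
g3 = AND(q, g2) = AND(0, 1) = 0
g4 = OR(r, g3) = OR(0, 0) = 0
g5 = OR(g4, s) = OR(0, 0) = 0
So g4 = 0 and g5 = 0.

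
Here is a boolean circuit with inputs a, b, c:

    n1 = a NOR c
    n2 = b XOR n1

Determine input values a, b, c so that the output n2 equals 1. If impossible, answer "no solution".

a=1, b=1, c=0

Check with a=1, b=1, c=0:
n1 = a NOR c = 1 NOR 0 = 0
n2 = b XOR n1 = 1 XOR 0 = 1
So n2 = 1 as required.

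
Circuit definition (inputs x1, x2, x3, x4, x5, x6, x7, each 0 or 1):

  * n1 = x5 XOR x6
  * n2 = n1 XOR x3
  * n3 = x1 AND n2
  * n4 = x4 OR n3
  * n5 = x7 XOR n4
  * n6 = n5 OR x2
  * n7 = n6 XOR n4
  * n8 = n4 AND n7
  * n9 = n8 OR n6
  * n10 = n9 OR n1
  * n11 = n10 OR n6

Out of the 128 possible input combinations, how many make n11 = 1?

n11 = n10 OR n6 must be 1, so at least one of n10, n6 is 1.
Enumerating the 128 input combinations, 122 give n11 = 1 and 6 give n11 = 0.

122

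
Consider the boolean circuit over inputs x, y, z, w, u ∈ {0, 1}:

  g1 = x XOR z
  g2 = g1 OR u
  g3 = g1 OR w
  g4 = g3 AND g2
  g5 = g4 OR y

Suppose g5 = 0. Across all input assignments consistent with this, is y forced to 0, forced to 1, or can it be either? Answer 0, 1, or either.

g5 = g4 OR y must be 0, so both g4 = 0 and y = 0.
g4 = g3 AND g2 must be 0, so at least one of g3, g2 is 0.
Every assignment with g5 = 0 has y = 0; there are 6 such assignment(s).

0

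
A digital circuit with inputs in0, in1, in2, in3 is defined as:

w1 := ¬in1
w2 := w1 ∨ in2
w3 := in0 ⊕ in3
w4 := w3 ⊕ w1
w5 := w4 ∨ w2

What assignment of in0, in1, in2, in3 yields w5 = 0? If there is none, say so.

w5 = w4 ∨ w2 must be 0, so both w4 = 0 and w2 = 0.
w4 = w3 ⊕ w1 must be 0, so w3 and w1 are equal.
w2 = w1 ∨ in2 must be 0, so both w1 = 0 and in2 = 0.
Check with in0=0, in1=1, in2=0, in3=0:
w1 = ¬in1 = ¬1 = 0
w2 = w1 ∨ in2 = 0 ∨ 0 = 0
w3 = in0 ⊕ in3 = 0 ⊕ 0 = 0
w4 = w3 ⊕ w1 = 0 ⊕ 0 = 0
w5 = w4 ∨ w2 = 0 ∨ 0 = 0
So w5 = 0 as required.

in0=0, in1=1, in2=0, in3=0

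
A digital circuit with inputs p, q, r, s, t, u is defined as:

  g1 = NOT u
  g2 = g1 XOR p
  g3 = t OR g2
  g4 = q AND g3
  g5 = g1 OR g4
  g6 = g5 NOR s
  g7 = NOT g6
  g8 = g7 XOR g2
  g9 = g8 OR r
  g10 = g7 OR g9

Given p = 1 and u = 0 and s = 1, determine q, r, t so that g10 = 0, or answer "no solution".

no solution exists

With p = 1 and u = 0 and s = 1 fixed, none of the 8 settings of q, r, t give g10 = 0.
For example, with q=0, r=0, t=0:
g1 = NOT u = NOT 0 = 1
g2 = g1 XOR p = 1 XOR 1 = 0
g3 = t OR g2 = 0 OR 0 = 0
g4 = q AND g3 = 0 AND 0 = 0
g5 = g1 OR g4 = 1 OR 0 = 1
g6 = g5 NOR s = 1 NOR 1 = 0
g7 = NOT g6 = NOT 0 = 1
g8 = g7 XOR g2 = 1 XOR 0 = 1
g9 = g8 OR r = 1 OR 0 = 1
g10 = g7 OR g9 = 1 OR 1 = 1
giving g10 = 1 ≠ 0.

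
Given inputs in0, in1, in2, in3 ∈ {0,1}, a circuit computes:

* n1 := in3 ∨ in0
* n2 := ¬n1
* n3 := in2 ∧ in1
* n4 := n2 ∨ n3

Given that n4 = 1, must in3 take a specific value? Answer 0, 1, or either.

Both values of in3 occur among assignments with n4 = 1:
  in3=0: in0=0, in1=0, in2=0, in3=0
  in3=1: in0=0, in1=1, in2=1, in3=1

either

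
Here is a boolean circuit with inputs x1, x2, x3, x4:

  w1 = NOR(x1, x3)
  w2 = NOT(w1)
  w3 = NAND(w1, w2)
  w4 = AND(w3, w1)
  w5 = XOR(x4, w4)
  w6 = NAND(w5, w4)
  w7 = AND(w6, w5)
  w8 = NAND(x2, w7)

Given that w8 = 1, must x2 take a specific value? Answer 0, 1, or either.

Both values of x2 occur among assignments with w8 = 1:
  x2=0: x1=0, x2=0, x3=0, x4=0
  x2=1: x1=0, x2=1, x3=0, x4=0

either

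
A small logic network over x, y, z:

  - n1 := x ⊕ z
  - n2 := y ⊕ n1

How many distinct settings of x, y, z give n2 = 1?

4

n2 = y ⊕ n1 must be 1, so y and n1 differ.
Satisfying assignments:
  x=0, y=0, z=1
  x=0, y=1, z=0
  x=1, y=0, z=0
  x=1, y=1, z=1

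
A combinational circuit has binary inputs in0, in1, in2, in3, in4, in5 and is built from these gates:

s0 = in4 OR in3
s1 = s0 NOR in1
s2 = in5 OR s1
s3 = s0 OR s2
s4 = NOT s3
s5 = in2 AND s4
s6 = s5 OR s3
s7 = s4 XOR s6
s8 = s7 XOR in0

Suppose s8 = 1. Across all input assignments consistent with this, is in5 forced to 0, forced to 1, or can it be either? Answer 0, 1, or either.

either

Both values of in5 occur among assignments with s8 = 1:
  in5=0: in0=0, in1=0, in2=0, in3=0, in4=0, in5=0
  in5=1: in0=0, in1=0, in2=0, in3=0, in4=0, in5=1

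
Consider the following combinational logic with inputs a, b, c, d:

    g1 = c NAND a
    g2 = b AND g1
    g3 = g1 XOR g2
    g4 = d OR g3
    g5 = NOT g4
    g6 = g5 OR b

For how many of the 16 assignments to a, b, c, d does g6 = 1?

g6 = g5 OR b must be 1, so at least one of g5, b is 1.
Enumerating the 16 input combinations, 9 give g6 = 1 and 7 give g6 = 0.

9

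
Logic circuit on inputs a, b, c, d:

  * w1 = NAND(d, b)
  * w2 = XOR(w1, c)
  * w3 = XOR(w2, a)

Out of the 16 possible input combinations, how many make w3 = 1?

w3 = XOR(w2, a) must be 1, so w2 and a differ.
Enumerating the 16 input combinations, 8 give w3 = 1 and 8 give w3 = 0.

8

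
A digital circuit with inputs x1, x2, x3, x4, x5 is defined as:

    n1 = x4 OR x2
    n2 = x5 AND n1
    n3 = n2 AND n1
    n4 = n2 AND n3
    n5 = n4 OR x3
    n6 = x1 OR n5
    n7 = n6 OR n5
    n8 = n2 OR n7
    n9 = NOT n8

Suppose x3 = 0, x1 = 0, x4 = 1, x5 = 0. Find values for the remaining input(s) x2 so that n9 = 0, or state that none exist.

no solution exists

With x3 = 0, x1 = 0, x4 = 1, x5 = 0 fixed, none of the 2 settings of x2 give n9 = 0.
For example, with x2=1:
n1 = x4 OR x2 = 1 OR 1 = 1
n2 = x5 AND n1 = 0 AND 1 = 0
n3 = n2 AND n1 = 0 AND 1 = 0
n4 = n2 AND n3 = 0 AND 0 = 0
n5 = n4 OR x3 = 0 OR 0 = 0
n6 = x1 OR n5 = 0 OR 0 = 0
n7 = n6 OR n5 = 0 OR 0 = 0
n8 = n2 OR n7 = 0 OR 0 = 0
n9 = NOT n8 = NOT 0 = 1
giving n9 = 1 ≠ 0.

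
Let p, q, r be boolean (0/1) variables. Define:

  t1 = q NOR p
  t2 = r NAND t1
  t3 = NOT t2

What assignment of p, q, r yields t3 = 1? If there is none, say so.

t3 = NOT t2 must be 1, so t2 = 0.
Check with p=0, q=0, r=1:
t1 = q NOR p = 0 NOR 0 = 1
t2 = r NAND t1 = 1 NAND 1 = 0
t3 = NOT t2 = NOT 0 = 1
So t3 = 1 as required.

p=0, q=0, r=1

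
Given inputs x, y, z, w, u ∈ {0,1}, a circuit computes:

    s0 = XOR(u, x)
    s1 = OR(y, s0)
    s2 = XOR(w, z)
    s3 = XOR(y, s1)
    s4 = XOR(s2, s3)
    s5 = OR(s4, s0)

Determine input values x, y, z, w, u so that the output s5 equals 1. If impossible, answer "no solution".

x=1, y=1, z=1, w=0, u=0

s5 = OR(s4, s0) must be 1, so at least one of s4, s0 is 1.
Check with x=1, y=1, z=1, w=0, u=0:
s0 = XOR(u, x) = XOR(0, 1) = 1
s1 = OR(y, s0) = OR(1, 1) = 1
s2 = XOR(w, z) = XOR(0, 1) = 1
s3 = XOR(y, s1) = XOR(1, 1) = 0
s4 = XOR(s2, s3) = XOR(1, 0) = 1
s5 = OR(s4, s0) = OR(1, 1) = 1
So s5 = 1 as required.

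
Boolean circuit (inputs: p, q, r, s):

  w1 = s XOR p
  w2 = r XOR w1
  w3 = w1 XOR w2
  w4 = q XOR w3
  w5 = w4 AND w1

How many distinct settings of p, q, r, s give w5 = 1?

4

w5 = w4 AND w1 must be 1, so both w4 = 1 and w1 = 1.
w4 = q XOR w3 must be 1, so q and w3 differ.
Satisfying assignments:
  p=0, q=0, r=1, s=1
  p=0, q=1, r=0, s=1
  p=1, q=0, r=1, s=0
  p=1, q=1, r=0, s=0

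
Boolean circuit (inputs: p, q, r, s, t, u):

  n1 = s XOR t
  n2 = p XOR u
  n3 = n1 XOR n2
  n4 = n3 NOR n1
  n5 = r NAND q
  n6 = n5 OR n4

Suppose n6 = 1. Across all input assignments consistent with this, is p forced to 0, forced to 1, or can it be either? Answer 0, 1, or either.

Both values of p occur among assignments with n6 = 1:
  p=0: p=0, q=0, r=0, s=0, t=0, u=0
  p=1: p=1, q=0, r=0, s=0, t=0, u=0

either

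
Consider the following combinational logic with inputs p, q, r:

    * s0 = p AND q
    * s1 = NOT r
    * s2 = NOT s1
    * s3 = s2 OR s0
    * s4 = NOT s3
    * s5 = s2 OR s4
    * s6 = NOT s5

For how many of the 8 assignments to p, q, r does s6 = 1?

s6 = NOT s5 must be 1, so s5 = 0.
s5 = s2 OR s4 must be 0, so both s2 = 0 and s4 = 0.
Satisfying assignments:
  p=1, q=1, r=0

1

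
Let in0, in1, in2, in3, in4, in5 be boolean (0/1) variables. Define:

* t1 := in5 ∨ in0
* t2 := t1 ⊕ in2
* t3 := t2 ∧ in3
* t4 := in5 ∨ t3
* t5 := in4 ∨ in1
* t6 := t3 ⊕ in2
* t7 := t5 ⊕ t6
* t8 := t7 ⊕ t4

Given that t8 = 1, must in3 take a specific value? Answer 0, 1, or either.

Both values of in3 occur among assignments with t8 = 1:
  in3=0: in0=0, in1=0, in2=0, in3=0, in4=0, in5=1
  in3=1: in0=0, in1=0, in2=0, in3=1, in4=1, in5=0

either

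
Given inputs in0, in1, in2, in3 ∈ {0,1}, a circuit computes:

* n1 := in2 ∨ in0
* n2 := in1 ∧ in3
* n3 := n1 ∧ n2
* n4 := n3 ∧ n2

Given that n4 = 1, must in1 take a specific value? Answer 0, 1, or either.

n4 = n3 ∧ n2 must be 1, so both n3 = 1 and n2 = 1.
n3 = n1 ∧ n2 must be 1, so both n1 = 1 and n2 = 1.
Every assignment with n4 = 1 has in1 = 1; there are 3 such assignment(s).
  in0=0, in1=1, in2=1, in3=1
  in0=1, in1=1, in2=0, in3=1
  in0=1, in1=1, in2=1, in3=1

1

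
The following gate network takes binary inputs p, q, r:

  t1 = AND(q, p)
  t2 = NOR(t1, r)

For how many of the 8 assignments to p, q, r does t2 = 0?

t2 = NOR(t1, r) must be 0, so at least one of t1, r is 1.
Satisfying assignments:
  p=0, q=0, r=1
  p=0, q=1, r=1
  p=1, q=0, r=1
  p=1, q=1, r=0
  p=1, q=1, r=1

5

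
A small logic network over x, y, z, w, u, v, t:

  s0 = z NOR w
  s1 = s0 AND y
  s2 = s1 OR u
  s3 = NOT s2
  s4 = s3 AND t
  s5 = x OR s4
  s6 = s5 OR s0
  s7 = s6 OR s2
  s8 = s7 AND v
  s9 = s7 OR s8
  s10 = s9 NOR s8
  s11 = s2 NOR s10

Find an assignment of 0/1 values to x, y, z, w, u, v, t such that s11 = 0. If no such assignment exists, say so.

x=0, y=0, z=1, w=1, u=0, v=0, t=0

s11 = s2 NOR s10 must be 0, so at least one of s2, s10 is 1.
Check with x=0, y=0, z=1, w=1, u=0, v=0, t=0:
s0 = z NOR w = 1 NOR 1 = 0
s1 = s0 AND y = 0 AND 0 = 0
s2 = s1 OR u = 0 OR 0 = 0
s3 = NOT s2 = NOT 0 = 1
s4 = s3 AND t = 1 AND 0 = 0
s5 = x OR s4 = 0 OR 0 = 0
s6 = s5 OR s0 = 0 OR 0 = 0
s7 = s6 OR s2 = 0 OR 0 = 0
s8 = s7 AND v = 0 AND 0 = 0
s9 = s7 OR s8 = 0 OR 0 = 0
s10 = s9 NOR s8 = 0 NOR 0 = 1
s11 = s2 NOR s10 = 0 NOR 1 = 0
So s11 = 0 as required.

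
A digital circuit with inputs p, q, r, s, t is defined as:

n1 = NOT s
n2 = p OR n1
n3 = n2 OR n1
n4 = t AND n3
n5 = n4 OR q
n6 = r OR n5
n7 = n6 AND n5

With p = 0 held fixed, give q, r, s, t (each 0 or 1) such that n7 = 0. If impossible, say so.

n7 = n6 AND n5 must be 0, so at least one of n6, n5 is 0.
Check with p = 0 and q=0, r=0, s=1, t=1:
n1 = NOT s = NOT 1 = 0
n2 = p OR n1 = 0 OR 0 = 0
n3 = n2 OR n1 = 0 OR 0 = 0
n4 = t AND n3 = 1 AND 0 = 0
n5 = n4 OR q = 0 OR 0 = 0
n6 = r OR n5 = 0 OR 0 = 0
n7 = n6 AND n5 = 0 AND 0 = 0
So n7 = 0.

q=0 r=0 s=1 t=1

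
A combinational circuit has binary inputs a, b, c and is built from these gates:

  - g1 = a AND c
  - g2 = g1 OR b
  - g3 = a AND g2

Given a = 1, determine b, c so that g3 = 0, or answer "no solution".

Check with a = 1 and b=0, c=0:
g1 = a AND c = 1 AND 0 = 0
g2 = g1 OR b = 0 OR 0 = 0
g3 = a AND g2 = 1 AND 0 = 0
So g3 = 0.

b=0, c=0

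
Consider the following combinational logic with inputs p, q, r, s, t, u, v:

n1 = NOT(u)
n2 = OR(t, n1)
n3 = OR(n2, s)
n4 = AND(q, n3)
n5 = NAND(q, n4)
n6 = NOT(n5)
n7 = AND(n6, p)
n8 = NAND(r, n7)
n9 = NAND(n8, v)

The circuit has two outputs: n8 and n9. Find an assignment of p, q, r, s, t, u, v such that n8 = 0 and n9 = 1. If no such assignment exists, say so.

Check with p=1, q=1, r=1, s=1, t=1, u=0, v=0:
n1 = NOT(u) = NOT 0 = 1
n2 = OR(t, n1) = OR(1, 1) = 1
n3 = OR(n2, s) = OR(1, 1) = 1
n4 = AND(q, n3) = AND(1, 1) = 1
n5 = NAND(q, n4) = NAND(1, 1) = 0
n6 = NOT(n5) = NOT 0 = 1
n7 = AND(n6, p) = AND(1, 1) = 1
n8 = NAND(r, n7) = NAND(1, 1) = 0
n9 = NAND(n8, v) = NAND(0, 0) = 1
So n8 = 0 and n9 = 1.

p=1, q=1, r=1, s=1, t=1, u=0, v=0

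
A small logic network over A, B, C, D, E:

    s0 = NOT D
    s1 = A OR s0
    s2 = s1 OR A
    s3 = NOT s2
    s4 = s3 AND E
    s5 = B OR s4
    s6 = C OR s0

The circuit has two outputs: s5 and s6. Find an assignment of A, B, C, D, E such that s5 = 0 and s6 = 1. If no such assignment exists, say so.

A=1, B=0, C=1, D=0, E=0

Check with A=1, B=0, C=1, D=0, E=0:
s0 = NOT D = NOT 0 = 1
s1 = A OR s0 = 1 OR 1 = 1
s2 = s1 OR A = 1 OR 1 = 1
s3 = NOT s2 = NOT 1 = 0
s4 = s3 AND E = 0 AND 0 = 0
s5 = B OR s4 = 0 OR 0 = 0
s6 = C OR s0 = 1 OR 1 = 1
So s5 = 0 and s6 = 1.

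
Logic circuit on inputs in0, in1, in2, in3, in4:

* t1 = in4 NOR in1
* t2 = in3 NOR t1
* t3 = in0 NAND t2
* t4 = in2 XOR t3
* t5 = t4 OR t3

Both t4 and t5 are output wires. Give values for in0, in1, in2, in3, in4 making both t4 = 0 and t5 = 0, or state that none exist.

in0=1, in1=1, in2=0, in3=0, in4=0

Check with in0=1, in1=1, in2=0, in3=0, in4=0:
t1 = in4 NOR in1 = 0 NOR 1 = 0
t2 = in3 NOR t1 = 0 NOR 0 = 1
t3 = in0 NAND t2 = 1 NAND 1 = 0
t4 = in2 XOR t3 = 0 XOR 0 = 0
t5 = t4 OR t3 = 0 OR 0 = 0
So t4 = 0 and t5 = 0.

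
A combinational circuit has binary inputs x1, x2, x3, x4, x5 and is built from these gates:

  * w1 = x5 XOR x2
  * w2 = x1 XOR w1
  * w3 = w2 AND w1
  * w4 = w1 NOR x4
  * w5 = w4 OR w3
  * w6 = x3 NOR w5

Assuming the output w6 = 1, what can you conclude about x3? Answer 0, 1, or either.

0

w6 = x3 NOR w5 must be 1, so both x3 = 0 and w5 = 0.
w5 = w4 OR w3 must be 0, so both w4 = 0 and w3 = 0.
Every assignment with w6 = 1 has x3 = 0; there are 8 such assignment(s).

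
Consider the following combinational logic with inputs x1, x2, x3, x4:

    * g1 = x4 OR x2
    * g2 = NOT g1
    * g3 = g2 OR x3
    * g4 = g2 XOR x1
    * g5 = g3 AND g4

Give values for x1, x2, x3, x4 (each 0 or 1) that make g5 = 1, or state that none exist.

x1=0, x2=0, x3=1, x4=0

g5 = g3 AND g4 must be 1, so both g3 = 1 and g4 = 1.
g3 = g2 OR x3 must be 1, so at least one of g2, x3 is 1.
Check with x1=0, x2=0, x3=1, x4=0:
g1 = x4 OR x2 = 0 OR 0 = 0
g2 = NOT g1 = NOT 0 = 1
g3 = g2 OR x3 = 1 OR 1 = 1
g4 = g2 XOR x1 = 1 XOR 0 = 1
g5 = g3 AND g4 = 1 AND 1 = 1
So g5 = 1 as required.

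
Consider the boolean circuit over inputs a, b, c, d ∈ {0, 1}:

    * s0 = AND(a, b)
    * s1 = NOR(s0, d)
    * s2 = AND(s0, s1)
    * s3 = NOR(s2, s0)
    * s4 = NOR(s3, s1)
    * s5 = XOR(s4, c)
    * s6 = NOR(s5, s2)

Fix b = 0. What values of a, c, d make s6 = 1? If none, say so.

a=0 c=0 d=1

s6 = NOR(s5, s2) must be 1, so both s5 = 0 and s2 = 0.
Check with b = 0 and a=0, c=0, d=1:
s0 = AND(a, b) = AND(0, 0) = 0
s1 = NOR(s0, d) = NOR(0, 1) = 0
s2 = AND(s0, s1) = AND(0, 0) = 0
s3 = NOR(s2, s0) = NOR(0, 0) = 1
s4 = NOR(s3, s1) = NOR(1, 0) = 0
s5 = XOR(s4, c) = XOR(0, 0) = 0
s6 = NOR(s5, s2) = NOR(0, 0) = 1
So s6 = 1.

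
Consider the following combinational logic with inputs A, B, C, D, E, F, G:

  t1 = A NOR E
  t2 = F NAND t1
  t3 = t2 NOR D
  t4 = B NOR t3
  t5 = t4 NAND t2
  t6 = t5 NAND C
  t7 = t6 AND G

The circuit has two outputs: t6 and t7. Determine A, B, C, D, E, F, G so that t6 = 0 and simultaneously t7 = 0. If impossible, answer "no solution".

Check with A=1 B=1 C=1 D=1 E=0 F=1 G=0:
t1 = A NOR E = 1 NOR 0 = 0
t2 = F NAND t1 = 1 NAND 0 = 1
t3 = t2 NOR D = 1 NOR 1 = 0
t4 = B NOR t3 = 1 NOR 0 = 0
t5 = t4 NAND t2 = 0 NAND 1 = 1
t6 = t5 NAND C = 1 NAND 1 = 0
t7 = t6 AND G = 0 AND 0 = 0
So t6 = 0 and t7 = 0.

A=1 B=1 C=1 D=1 E=0 F=1 G=0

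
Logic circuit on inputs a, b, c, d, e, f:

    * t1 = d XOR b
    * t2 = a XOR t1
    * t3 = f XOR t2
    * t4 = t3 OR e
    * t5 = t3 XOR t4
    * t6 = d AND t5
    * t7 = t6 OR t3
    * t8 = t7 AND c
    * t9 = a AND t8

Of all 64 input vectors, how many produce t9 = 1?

t9 = a AND t8 must be 1, so both a = 1 and t8 = 1.
t8 = t7 AND c must be 1, so both t7 = 1 and c = 1.
Enumerating the 64 input combinations, 10 give t9 = 1 and 54 give t9 = 0.

10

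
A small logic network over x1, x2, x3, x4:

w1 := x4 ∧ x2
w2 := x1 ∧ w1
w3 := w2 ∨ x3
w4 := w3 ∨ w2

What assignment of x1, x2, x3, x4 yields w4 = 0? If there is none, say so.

w4 = w3 ∨ w2 must be 0, so both w3 = 0 and w2 = 0.
w3 = w2 ∨ x3 must be 0, so both w2 = 0 and x3 = 0.
Check with x1=0, x2=1, x3=0, x4=1:
w1 = x4 ∧ x2 = 1 ∧ 1 = 1
w2 = x1 ∧ w1 = 0 ∧ 1 = 0
w3 = w2 ∨ x3 = 0 ∨ 0 = 0
w4 = w3 ∨ w2 = 0 ∨ 0 = 0
So w4 = 0 as required.

x1=0, x2=1, x3=0, x4=1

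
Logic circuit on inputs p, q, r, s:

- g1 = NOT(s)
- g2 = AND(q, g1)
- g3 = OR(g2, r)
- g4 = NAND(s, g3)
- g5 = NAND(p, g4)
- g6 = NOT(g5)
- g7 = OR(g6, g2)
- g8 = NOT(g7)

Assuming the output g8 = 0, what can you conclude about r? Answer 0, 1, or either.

either

Both values of r occur among assignments with g8 = 0:
  r=0: p=0, q=1, r=0, s=0
  r=1: p=0, q=1, r=1, s=0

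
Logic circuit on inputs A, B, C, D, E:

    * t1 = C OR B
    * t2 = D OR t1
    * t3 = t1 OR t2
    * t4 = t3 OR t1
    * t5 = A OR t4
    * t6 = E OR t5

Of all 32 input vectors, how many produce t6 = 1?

31

t6 = E OR t5 must be 1, so at least one of E, t5 is 1.
Enumerating the 32 input combinations, 31 give t6 = 1 and 1 give t6 = 0.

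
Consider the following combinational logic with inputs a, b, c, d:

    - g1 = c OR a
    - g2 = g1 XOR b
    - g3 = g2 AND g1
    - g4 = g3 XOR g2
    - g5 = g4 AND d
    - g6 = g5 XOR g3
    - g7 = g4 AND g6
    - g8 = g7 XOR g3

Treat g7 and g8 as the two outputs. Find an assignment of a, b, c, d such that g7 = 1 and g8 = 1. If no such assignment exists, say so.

Check with a=0, b=1, c=0, d=1:
g1 = c OR a = 0 OR 0 = 0
g2 = g1 XOR b = 0 XOR 1 = 1
g3 = g2 AND g1 = 1 AND 0 = 0
g4 = g3 XOR g2 = 0 XOR 1 = 1
g5 = g4 AND d = 1 AND 1 = 1
g6 = g5 XOR g3 = 1 XOR 0 = 1
g7 = g4 AND g6 = 1 AND 1 = 1
g8 = g7 XOR g3 = 1 XOR 0 = 1
So g7 = 1 and g8 = 1.

a=0, b=1, c=0, d=1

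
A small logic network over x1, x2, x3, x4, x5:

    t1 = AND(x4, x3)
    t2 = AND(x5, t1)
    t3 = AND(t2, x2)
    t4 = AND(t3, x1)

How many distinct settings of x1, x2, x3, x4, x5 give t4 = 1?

t4 = AND(t3, x1) must be 1, so both t3 = 1 and x1 = 1.
t3 = AND(t2, x2) must be 1, so both t2 = 1 and x2 = 1.
t2 = AND(x5, t1) must be 1, so both x5 = 1 and t1 = 1.
Enumerating the 32 input combinations, 1 give t4 = 1 and 31 give t4 = 0.

1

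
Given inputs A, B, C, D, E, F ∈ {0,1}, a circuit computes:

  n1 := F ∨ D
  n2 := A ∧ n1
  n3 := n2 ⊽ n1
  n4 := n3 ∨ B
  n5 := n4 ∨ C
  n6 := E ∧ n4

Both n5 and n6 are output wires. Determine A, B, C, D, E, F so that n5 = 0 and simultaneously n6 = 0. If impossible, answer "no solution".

A=1, B=0, C=0, D=1, E=1, F=1

Check with A=1, B=0, C=0, D=1, E=1, F=1:
n1 = F ∨ D = 1 ∨ 1 = 1
n2 = A ∧ n1 = 1 ∧ 1 = 1
n3 = n2 ⊽ n1 = 1 ⊽ 1 = 0
n4 = n3 ∨ B = 0 ∨ 0 = 0
n5 = n4 ∨ C = 0 ∨ 0 = 0
n6 = E ∧ n4 = 1 ∧ 0 = 0
So n5 = 0 and n6 = 0.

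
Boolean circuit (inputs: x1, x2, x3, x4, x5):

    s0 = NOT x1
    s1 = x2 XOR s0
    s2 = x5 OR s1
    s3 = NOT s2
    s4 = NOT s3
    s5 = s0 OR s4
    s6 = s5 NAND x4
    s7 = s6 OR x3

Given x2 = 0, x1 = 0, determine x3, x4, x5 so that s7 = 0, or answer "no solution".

Check with x2 = 0, x1 = 0 and x3=0, x4=1, x5=0:
s0 = NOT x1 = NOT 0 = 1
s1 = x2 XOR s0 = 0 XOR 1 = 1
s2 = x5 OR s1 = 0 OR 1 = 1
s3 = NOT s2 = NOT 1 = 0
s4 = NOT s3 = NOT 0 = 1
s5 = s0 OR s4 = 1 OR 1 = 1
s6 = s5 NAND x4 = 1 NAND 1 = 0
s7 = s6 OR x3 = 0 OR 0 = 0
So s7 = 0.

x3=0 x4=1 x5=0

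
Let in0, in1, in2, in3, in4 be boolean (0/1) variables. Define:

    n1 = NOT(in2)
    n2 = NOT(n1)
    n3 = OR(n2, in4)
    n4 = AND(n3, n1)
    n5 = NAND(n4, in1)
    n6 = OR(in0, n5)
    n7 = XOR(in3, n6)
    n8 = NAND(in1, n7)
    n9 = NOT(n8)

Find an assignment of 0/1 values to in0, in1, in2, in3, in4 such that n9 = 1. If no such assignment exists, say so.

in0=1, in1=1, in2=0, in3=0, in4=1

Check with in0=1, in1=1, in2=0, in3=0, in4=1:
n1 = NOT(in2) = NOT 0 = 1
n2 = NOT(n1) = NOT 1 = 0
n3 = OR(n2, in4) = OR(0, 1) = 1
n4 = AND(n3, n1) = AND(1, 1) = 1
n5 = NAND(n4, in1) = NAND(1, 1) = 0
n6 = OR(in0, n5) = OR(1, 0) = 1
n7 = XOR(in3, n6) = XOR(0, 1) = 1
n8 = NAND(in1, n7) = NAND(1, 1) = 0
n9 = NOT(n8) = NOT 0 = 1
So n9 = 1 as required.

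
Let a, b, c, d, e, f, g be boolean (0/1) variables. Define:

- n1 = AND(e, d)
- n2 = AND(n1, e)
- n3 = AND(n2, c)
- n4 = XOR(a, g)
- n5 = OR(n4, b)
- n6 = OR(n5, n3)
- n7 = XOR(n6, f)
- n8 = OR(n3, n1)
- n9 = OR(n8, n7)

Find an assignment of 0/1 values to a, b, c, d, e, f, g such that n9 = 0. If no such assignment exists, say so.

a=1, b=1, c=0, d=0, e=1, f=1, g=1

n9 = OR(n8, n7) must be 0, so both n8 = 0 and n7 = 0.
n8 = OR(n3, n1) must be 0, so both n3 = 0 and n1 = 0.
n7 = XOR(n6, f) must be 0, so n6 and f are equal.
Check with a=1, b=1, c=0, d=0, e=1, f=1, g=1:
n1 = AND(e, d) = AND(1, 0) = 0
n2 = AND(n1, e) = AND(0, 1) = 0
n3 = AND(n2, c) = AND(0, 0) = 0
n4 = XOR(a, g) = XOR(1, 1) = 0
n5 = OR(n4, b) = OR(0, 1) = 1
n6 = OR(n5, n3) = OR(1, 0) = 1
n7 = XOR(n6, f) = XOR(1, 1) = 0
n8 = OR(n3, n1) = OR(0, 0) = 0
n9 = OR(n8, n7) = OR(0, 0) = 0
So n9 = 0 as required.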